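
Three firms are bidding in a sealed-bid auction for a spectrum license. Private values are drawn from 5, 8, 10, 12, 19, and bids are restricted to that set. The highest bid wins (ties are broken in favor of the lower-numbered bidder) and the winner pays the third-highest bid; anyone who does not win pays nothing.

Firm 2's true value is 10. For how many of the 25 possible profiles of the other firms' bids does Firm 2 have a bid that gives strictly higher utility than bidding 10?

Others bid (5, 12): truth gives 0; bid 12 gives 5 > 0. Violating.
Others bid (5, 19): truth gives 0; bid 19 gives 5 > 0. Violating.
Others bid (8, 12): truth gives 0; bid 12 gives 2 > 0. Violating.
Others bid (8, 19): truth gives 0; bid 19 gives 2 > 0. Violating.
Others bid (5, 5): truth gives 5; no alternative beats it.
Others bid (5, 8): truth gives 5; no alternative beats it.
(Checking all 25 profiles: 8 have a profitable deviation, 17 do not.)

8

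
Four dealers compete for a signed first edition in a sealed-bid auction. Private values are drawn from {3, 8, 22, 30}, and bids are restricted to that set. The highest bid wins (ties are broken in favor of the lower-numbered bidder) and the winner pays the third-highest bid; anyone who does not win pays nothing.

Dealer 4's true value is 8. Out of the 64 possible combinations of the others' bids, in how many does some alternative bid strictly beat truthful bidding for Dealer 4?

6

Others bid (3, 3, 8): truth gives 0; bid 22 gives 5 > 0. Violating.
Others bid (3, 3, 22): truth gives 0; bid 30 gives 5 > 0. Violating.
Others bid (3, 8, 3): truth gives 0; bid 22 gives 5 > 0. Violating.
Others bid (3, 22, 3): truth gives 0; bid 30 gives 5 > 0. Violating.
Others bid (3, 3, 3): truth gives 5; no alternative beats it.
Others bid (3, 3, 30): truth gives 0; no alternative beats it.
(Checking all 64 profiles: 6 have a profitable deviation, 58 do not.)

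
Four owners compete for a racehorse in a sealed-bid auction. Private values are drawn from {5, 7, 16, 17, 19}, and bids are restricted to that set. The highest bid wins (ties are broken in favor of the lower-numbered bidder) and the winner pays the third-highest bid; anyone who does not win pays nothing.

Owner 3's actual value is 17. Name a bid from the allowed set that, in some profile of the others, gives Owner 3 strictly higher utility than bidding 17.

Suppose Owner 1 bids 5, Owner 2 bids 5 and Owner 4 bids 19.
Bid 17: loses, pays 0, utility 0.
Bid 19: wins, pays 5, utility 17 - 5 = 12.
So bidding 19 beats truth here (12 > 0).

19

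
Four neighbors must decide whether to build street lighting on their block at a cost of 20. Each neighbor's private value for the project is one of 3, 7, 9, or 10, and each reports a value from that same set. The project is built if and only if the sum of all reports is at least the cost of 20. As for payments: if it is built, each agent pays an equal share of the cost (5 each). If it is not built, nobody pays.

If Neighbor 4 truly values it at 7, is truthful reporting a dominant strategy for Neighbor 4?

Yes

Check each profile of the others' reports and compare truth against every alternative report.
Others report (3, 3, 7): truth gives 2, best alternative gives 2.
Others report (3, 3, 9): truth gives 2, best alternative gives 2.
Others report (3, 3, 10): truth gives 2, best alternative gives 2.
Others report (3, 7, 3): truth gives 2, best alternative gives 2.
Others report (3, 7, 7): truth gives 2, best alternative gives 2.
Others report (3, 7, 9): truth gives 2, best alternative gives 2.
(Remaining 58 profiles checked similarly; truth is weakly best in each.)
In every case the truthful report is at least as good as any alternative, so it is a dominant strategy.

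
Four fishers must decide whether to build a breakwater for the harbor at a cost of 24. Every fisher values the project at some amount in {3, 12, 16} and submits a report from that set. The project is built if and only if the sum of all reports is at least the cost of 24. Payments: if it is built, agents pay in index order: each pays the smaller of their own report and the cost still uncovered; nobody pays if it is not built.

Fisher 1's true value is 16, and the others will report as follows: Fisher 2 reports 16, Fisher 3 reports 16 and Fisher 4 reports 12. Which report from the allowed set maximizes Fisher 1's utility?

Report 3: project built, pays 3, utility 16 - 3 = 13.
Report 12: project built, pays 12, utility 16 - 12 = 4.
Report 16: project built, pays 16, utility 16 - 16 = 0.
The best choice is 3 with utility 13.

3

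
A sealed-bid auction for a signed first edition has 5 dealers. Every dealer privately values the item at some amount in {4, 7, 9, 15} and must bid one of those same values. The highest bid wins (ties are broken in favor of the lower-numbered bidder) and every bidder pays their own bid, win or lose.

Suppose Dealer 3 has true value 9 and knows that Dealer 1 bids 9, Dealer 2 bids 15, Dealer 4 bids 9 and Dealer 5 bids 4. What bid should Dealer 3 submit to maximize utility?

Bid 4: loses but pays 4, utility -4.
Bid 7: loses but pays 7, utility -7.
Bid 9: loses but pays 9, utility -9.
Bid 15: loses but pays 15, utility -15.
The best choice is 4 with utility -4.

4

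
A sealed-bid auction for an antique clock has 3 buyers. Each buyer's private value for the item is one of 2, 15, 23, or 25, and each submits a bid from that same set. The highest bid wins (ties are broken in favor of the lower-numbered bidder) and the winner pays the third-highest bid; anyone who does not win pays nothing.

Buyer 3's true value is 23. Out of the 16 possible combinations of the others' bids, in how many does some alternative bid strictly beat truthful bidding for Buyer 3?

4

Others bid (2, 23): truth gives 0; bid 25 gives 21 > 0. Violating.
Others bid (15, 23): truth gives 0; bid 25 gives 8 > 0. Violating.
Others bid (23, 2): truth gives 0; bid 25 gives 21 > 0. Violating.
Others bid (23, 15): truth gives 0; bid 25 gives 8 > 0. Violating.
Others bid (2, 2): truth gives 21; no alternative beats it.
Others bid (2, 15): truth gives 21; no alternative beats it.
(Checking all 16 profiles: 4 have a profitable deviation, 12 do not.)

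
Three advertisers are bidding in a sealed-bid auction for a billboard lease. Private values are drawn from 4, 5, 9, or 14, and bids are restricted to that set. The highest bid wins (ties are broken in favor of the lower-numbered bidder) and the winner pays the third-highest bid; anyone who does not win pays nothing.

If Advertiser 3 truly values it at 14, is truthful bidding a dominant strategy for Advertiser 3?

Yes

Check each profile of the others' bids and compare truth against every alternative bid.
Others bid (4, 9): truth gives 10, best alternative gives 0.
Others bid (9, 4): truth gives 10, best alternative gives 0.
Others bid (5, 9): truth gives 9, best alternative gives 0.
Others bid (9, 5): truth gives 9, best alternative gives 0.
Others bid (9, 9): truth gives 5, best alternative gives 0.
Others bid (4, 4): truth gives 10, best alternative gives 10.
(Remaining 10 profiles checked similarly; truth is weakly best in each.)
In every case the truthful bid is at least as good as any alternative, so it is a dominant strategy.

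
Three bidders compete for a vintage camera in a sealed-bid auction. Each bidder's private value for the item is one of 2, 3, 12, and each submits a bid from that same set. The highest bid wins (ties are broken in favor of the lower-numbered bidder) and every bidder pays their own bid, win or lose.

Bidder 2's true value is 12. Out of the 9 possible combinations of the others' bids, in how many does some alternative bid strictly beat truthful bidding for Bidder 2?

Others bid (2, 2): truth gives 0; bid 3 gives 9 > 0. Violating.
Others bid (2, 3): truth gives 0; bid 3 gives 9 > 0. Violating.
Others bid (12, 2): truth gives -12; bid 2 gives -2 > -12. Violating.
Others bid (12, 3): truth gives -12; bid 2 gives -2 > -12. Violating.
Others bid (2, 12): truth gives 0; no alternative beats it.
Others bid (3, 2): truth gives 0; no alternative beats it.
(Checking all 9 profiles: 5 have a profitable deviation, 4 do not.)

5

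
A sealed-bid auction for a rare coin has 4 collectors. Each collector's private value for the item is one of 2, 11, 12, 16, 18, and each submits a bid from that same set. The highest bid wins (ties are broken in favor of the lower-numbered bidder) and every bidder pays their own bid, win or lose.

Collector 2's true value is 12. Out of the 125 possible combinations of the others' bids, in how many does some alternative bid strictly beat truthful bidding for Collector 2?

Others bid (2, 2, 2): truth gives 0; bid 11 gives 1 > 0. Violating.
Others bid (2, 2, 11): truth gives 0; bid 11 gives 1 > 0. Violating.
Others bid (2, 2, 16): truth gives -12; bid 2 gives -2 > -12. Violating.
Others bid (2, 2, 18): truth gives -12; bid 2 gives -2 > -12. Violating.
Others bid (2, 2, 12): truth gives 0; no alternative beats it.
Others bid (2, 11, 12): truth gives 0; no alternative beats it.
(Checking all 125 profiles: 111 have a profitable deviation, 14 do not.)

111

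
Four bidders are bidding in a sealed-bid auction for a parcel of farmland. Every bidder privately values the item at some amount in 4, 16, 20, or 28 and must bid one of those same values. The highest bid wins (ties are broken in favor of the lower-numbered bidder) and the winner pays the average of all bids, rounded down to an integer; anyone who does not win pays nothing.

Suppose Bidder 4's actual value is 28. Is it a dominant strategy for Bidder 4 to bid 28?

Consider the case where Bidder 1 bids 4, Bidder 2 bids 4 and Bidder 3 bids 4.
Truthful bid 28: wins, pays 10, utility 28 - 10 = 18.
Bid 16 instead: wins, pays 7, utility 28 - 7 = 21.
Since 21 > 18, bidding 16 is strictly better here, so truthful bidding is not dominant.

No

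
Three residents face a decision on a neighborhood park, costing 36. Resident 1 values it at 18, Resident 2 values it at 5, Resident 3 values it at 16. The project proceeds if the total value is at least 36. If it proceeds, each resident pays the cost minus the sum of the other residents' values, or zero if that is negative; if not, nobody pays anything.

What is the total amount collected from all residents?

Total value 39 ≥ cost 36, so it is built.
Resident 1: others sum to 21; max(0, 36 - 21) = 15.
Resident 2: others sum to 34; max(0, 36 - 34) = 2.
Resident 3: others sum to 23; max(0, 36 - 23) = 13.
Total collected = 15 + 2 + 13 = 30.

30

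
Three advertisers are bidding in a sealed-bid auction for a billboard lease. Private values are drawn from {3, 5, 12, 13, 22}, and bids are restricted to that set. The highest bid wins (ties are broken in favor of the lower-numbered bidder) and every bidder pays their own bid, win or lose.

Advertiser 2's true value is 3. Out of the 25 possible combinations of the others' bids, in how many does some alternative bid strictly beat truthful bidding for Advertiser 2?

Others bid (3, 3): truth gives -3; bid 5 gives -2 > -3. Violating.
Others bid (3, 5): truth gives -3; bid 5 gives -2 > -3. Violating.
Others bid (3, 12): truth gives -3; no alternative beats it.
Others bid (3, 13): truth gives -3; no alternative beats it.
(Checking all 25 profiles: 2 have a profitable deviation, 23 do not.)

2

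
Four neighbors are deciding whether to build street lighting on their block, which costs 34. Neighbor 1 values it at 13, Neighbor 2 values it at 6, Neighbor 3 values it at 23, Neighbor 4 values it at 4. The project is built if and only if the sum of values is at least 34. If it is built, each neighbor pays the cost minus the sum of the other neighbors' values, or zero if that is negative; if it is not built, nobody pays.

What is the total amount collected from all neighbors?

12

Total value 46 ≥ cost 34, so it is built.
Neighbor 1: others sum to 33; max(0, 34 - 33) = 1.
Neighbor 2: others sum to 40; max(0, 34 - 40) = 0.
Neighbor 3: others sum to 23; max(0, 34 - 23) = 11.
Neighbor 4: others sum to 42; max(0, 34 - 42) = 0.
Total collected = 1 + 0 + 11 + 0 = 12.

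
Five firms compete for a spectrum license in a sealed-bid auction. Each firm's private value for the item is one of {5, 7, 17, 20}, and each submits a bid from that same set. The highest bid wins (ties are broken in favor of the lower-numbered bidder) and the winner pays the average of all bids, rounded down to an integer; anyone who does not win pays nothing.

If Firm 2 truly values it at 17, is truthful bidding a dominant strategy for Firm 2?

No

Consider the case where Firm 1 bids 5, Firm 3 bids 5, Firm 4 bids 5 and Firm 5 bids 5.
Truthful bid 17: wins, pays 7, utility 17 - 7 = 10.
Bid 7 instead: wins, pays 5, utility 17 - 5 = 12.
Since 12 > 10, bidding 7 is strictly better here, so truthful bidding is not dominant.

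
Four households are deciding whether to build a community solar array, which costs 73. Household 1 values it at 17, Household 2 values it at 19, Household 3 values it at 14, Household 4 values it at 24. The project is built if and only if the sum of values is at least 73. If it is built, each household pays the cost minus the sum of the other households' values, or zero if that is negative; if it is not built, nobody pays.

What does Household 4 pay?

23

Total value 74 ≥ cost 73, so the project is built.
The other households' values sum to 50.
Cost minus that sum is 73 - 50 = 23.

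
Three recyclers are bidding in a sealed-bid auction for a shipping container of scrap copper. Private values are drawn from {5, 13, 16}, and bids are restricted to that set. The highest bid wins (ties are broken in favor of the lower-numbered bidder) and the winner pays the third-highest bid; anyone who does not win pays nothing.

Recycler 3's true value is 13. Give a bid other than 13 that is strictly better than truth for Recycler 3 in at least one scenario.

16

Suppose Recycler 1 bids 5 and Recycler 2 bids 13.
Bid 13: loses, pays 0, utility 0.
Bid 16: wins, pays 5, utility 13 - 5 = 8.
So bidding 16 beats truth here (8 > 0).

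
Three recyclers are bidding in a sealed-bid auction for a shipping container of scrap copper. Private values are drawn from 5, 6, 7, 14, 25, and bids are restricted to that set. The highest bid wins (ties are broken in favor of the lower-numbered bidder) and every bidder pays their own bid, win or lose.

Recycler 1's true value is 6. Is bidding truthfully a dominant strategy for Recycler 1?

Consider the case where Recycler 2 bids 5 and Recycler 3 bids 5.
Truthful bid 6: wins, pays 6, utility 6 - 6 = 0.
Bid 5 instead: wins, pays 5, utility 6 - 5 = 1.
Since 1 > 0, bidding 5 is strictly better here, so truthful bidding is not dominant.

No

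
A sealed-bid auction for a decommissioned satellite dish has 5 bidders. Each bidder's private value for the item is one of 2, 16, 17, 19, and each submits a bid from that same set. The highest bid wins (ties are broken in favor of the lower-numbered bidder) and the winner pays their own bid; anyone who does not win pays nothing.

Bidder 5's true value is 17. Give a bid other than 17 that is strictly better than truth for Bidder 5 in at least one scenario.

16

Suppose Bidder 1 bids 2, Bidder 2 bids 2, Bidder 3 bids 2 and Bidder 4 bids 2.
Bid 17: wins, pays 17, utility 17 - 17 = 0.
Bid 16: wins, pays 16, utility 17 - 16 = 1.
So bidding 16 beats truth here (1 > 0).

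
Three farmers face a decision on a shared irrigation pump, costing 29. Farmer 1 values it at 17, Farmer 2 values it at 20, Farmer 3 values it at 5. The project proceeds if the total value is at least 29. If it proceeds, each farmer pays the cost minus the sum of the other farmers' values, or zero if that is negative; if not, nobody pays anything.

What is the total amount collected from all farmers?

Total value 42 ≥ cost 29, so it is built.
Farmer 1: others sum to 25; max(0, 29 - 25) = 4.
Farmer 2: others sum to 22; max(0, 29 - 22) = 7.
Farmer 3: others sum to 37; max(0, 29 - 37) = 0.
Total collected = 4 + 7 + 0 = 11.

11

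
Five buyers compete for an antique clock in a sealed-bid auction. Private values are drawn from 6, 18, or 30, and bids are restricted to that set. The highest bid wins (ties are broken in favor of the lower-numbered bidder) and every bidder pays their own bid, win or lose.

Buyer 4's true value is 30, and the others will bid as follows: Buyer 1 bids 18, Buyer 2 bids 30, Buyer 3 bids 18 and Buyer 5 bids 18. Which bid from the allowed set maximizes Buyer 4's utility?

6

Bid 6: loses but pays 6, utility -6.
Bid 18: loses but pays 18, utility -18.
Bid 30: loses but pays 30, utility -30.
The best choice is 6 with utility -6.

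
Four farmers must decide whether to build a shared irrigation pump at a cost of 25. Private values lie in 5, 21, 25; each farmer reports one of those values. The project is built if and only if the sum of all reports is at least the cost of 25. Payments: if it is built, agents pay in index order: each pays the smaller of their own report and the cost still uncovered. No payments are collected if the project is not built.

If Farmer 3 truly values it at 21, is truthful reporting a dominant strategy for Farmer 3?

No

Consider the case where Farmer 1 reports 5, Farmer 2 reports 5 and Farmer 4 reports 21.
Truthful report 21: project built, pays 15, utility 21 - 15 = 6.
Report 5 instead: project built, pays 5, utility 21 - 5 = 16.
Since 16 > 6, reporting 5 is strictly better here, so truthful reporting is not dominant.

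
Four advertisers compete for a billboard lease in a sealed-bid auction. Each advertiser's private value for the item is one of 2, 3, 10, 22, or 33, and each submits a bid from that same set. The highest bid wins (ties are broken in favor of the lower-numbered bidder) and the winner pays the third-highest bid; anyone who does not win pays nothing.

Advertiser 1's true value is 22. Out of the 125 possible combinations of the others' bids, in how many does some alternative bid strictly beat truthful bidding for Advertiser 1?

27

Others bid (2, 2, 33): truth gives 0; bid 33 gives 20 > 0. Violating.
Others bid (2, 3, 33): truth gives 0; bid 33 gives 19 > 0. Violating.
Others bid (2, 10, 33): truth gives 0; bid 33 gives 12 > 0. Violating.
Others bid (2, 33, 2): truth gives 0; bid 33 gives 20 > 0. Violating.
Others bid (2, 2, 2): truth gives 20; no alternative beats it.
Others bid (2, 2, 3): truth gives 20; no alternative beats it.
(Checking all 125 profiles: 27 have a profitable deviation, 98 do not.)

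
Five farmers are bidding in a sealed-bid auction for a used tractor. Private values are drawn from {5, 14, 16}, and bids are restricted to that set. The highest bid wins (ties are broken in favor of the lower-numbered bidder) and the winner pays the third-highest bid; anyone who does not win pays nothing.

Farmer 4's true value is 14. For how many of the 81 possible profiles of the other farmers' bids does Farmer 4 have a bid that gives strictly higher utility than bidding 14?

4

Others bid (5, 5, 5, 16): truth gives 0; bid 16 gives 9 > 0. Violating.
Others bid (5, 5, 14, 5): truth gives 0; bid 16 gives 9 > 0. Violating.
Others bid (5, 14, 5, 5): truth gives 0; bid 16 gives 9 > 0. Violating.
Others bid (14, 5, 5, 5): truth gives 0; bid 16 gives 9 > 0. Violating.
Others bid (5, 5, 5, 5): truth gives 9; no alternative beats it.
Others bid (5, 5, 5, 14): truth gives 9; no alternative beats it.
(Checking all 81 profiles: 4 have a profitable deviation, 77 do not.)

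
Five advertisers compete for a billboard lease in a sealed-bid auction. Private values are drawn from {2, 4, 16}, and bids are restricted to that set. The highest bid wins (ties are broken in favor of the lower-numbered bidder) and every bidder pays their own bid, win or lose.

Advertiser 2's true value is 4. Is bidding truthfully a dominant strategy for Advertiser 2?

Consider the case where Advertiser 1 bids 2, Advertiser 3 bids 2, Advertiser 4 bids 2 and Advertiser 5 bids 16.
Truthful bid 4: loses but pays 4, utility -4.
Bid 2 instead: loses but pays 2, utility -2.
Since -2 > -4, bidding 2 is strictly better here, so truthful bidding is not dominant.

No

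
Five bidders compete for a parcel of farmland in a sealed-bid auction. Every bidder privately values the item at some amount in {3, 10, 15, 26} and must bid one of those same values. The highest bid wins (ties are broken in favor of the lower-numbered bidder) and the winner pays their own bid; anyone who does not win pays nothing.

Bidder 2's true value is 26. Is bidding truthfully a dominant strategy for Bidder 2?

No

Consider the case where Bidder 1 bids 3, Bidder 3 bids 3, Bidder 4 bids 3 and Bidder 5 bids 3.
Truthful bid 26: wins, pays 26, utility 26 - 26 = 0.
Bid 10 instead: wins, pays 10, utility 26 - 10 = 16.
Since 16 > 0, bidding 10 is strictly better here, so truthful bidding is not dominant.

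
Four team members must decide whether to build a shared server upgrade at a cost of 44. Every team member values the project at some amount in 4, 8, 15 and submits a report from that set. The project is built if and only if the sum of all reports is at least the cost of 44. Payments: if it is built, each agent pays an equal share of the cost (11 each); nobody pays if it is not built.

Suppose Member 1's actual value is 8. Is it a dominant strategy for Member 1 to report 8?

No

Consider the case where Member 2 reports 8, Member 3 reports 15 and Member 4 reports 15.
Truthful report 8: project built, pays 11, utility 8 - 11 = -3.
Report 4 instead: project not built, utility 0.
Since 0 > -3, reporting 4 is strictly better here, so truthful reporting is not dominant.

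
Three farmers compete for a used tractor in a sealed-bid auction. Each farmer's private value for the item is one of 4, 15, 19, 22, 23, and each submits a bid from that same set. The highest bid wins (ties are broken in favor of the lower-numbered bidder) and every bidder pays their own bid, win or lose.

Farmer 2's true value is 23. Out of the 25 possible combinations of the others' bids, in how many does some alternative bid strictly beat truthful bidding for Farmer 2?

17

Others bid (4, 4): truth gives 0; bid 15 gives 8 > 0. Violating.
Others bid (4, 15): truth gives 0; bid 15 gives 8 > 0. Violating.
Others bid (4, 19): truth gives 0; bid 19 gives 4 > 0. Violating.
Others bid (4, 22): truth gives 0; bid 22 gives 1 > 0. Violating.
Others bid (4, 23): truth gives 0; no alternative beats it.
Others bid (15, 23): truth gives 0; no alternative beats it.
(Checking all 25 profiles: 17 have a profitable deviation, 8 do not.)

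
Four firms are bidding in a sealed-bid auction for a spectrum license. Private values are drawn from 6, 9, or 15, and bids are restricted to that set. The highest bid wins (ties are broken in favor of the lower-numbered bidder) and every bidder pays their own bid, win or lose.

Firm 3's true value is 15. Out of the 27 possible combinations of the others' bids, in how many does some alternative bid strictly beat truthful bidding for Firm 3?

17

Others bid (6, 6, 6): truth gives 0; bid 9 gives 6 > 0. Violating.
Others bid (6, 6, 9): truth gives 0; bid 9 gives 6 > 0. Violating.
Others bid (6, 15, 6): truth gives -15; bid 6 gives -6 > -15. Violating.
Others bid (6, 15, 9): truth gives -15; bid 6 gives -6 > -15. Violating.
Others bid (6, 6, 15): truth gives 0; no alternative beats it.
Others bid (6, 9, 6): truth gives 0; no alternative beats it.
(Checking all 27 profiles: 17 have a profitable deviation, 10 do not.)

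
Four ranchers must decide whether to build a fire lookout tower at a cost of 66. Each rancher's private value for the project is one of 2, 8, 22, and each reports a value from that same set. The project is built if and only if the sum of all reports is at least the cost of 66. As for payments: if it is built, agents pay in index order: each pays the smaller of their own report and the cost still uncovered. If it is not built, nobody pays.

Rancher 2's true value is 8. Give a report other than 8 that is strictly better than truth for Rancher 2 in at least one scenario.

2

Suppose Rancher 1 reports 22, Rancher 3 reports 22 and Rancher 4 reports 22.
Report 8: project built, pays 8, utility 8 - 8 = 0.
Report 2: project built, pays 2, utility 8 - 2 = 6.
So reporting 2 beats truth here (6 > 0).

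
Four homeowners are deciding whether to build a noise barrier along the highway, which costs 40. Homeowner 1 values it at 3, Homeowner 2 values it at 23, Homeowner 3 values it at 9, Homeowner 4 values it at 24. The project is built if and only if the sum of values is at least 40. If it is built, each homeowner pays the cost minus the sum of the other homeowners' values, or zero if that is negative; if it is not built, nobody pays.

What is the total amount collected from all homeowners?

9

Total value 59 ≥ cost 40, so it is built.
Homeowner 1: others sum to 56; max(0, 40 - 56) = 0.
Homeowner 2: others sum to 36; max(0, 40 - 36) = 4.
Homeowner 3: others sum to 50; max(0, 40 - 50) = 0.
Homeowner 4: others sum to 35; max(0, 40 - 35) = 5.
Total collected = 0 + 4 + 0 + 5 = 9.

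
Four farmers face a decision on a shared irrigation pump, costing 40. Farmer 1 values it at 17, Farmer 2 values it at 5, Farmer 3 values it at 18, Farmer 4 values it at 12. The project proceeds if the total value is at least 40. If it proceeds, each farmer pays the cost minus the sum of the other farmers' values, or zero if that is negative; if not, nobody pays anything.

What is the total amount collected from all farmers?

Total value 52 ≥ cost 40, so it is built.
Farmer 1: others sum to 35; max(0, 40 - 35) = 5.
Farmer 2: others sum to 47; max(0, 40 - 47) = 0.
Farmer 3: others sum to 34; max(0, 40 - 34) = 6.
Farmer 4: others sum to 40; max(0, 40 - 40) = 0.
Total collected = 5 + 0 + 6 + 0 = 11.

11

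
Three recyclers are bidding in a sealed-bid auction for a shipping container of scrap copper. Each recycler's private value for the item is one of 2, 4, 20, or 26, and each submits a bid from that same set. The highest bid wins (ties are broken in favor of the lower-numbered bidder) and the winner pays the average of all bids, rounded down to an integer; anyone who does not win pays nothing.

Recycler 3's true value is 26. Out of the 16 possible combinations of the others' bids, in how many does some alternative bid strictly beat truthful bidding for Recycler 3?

4

Others bid (2, 2): truth gives 16; bid 4 gives 24 > 16. Violating.
Others bid (2, 4): truth gives 16; bid 20 gives 18 > 16. Violating.
Others bid (4, 2): truth gives 16; bid 20 gives 18 > 16. Violating.
Others bid (4, 4): truth gives 15; bid 20 gives 17 > 15. Violating.
Others bid (2, 20): truth gives 10; no alternative beats it.
Others bid (2, 26): truth gives 0; no alternative beats it.
(Checking all 16 profiles: 4 have a profitable deviation, 12 do not.)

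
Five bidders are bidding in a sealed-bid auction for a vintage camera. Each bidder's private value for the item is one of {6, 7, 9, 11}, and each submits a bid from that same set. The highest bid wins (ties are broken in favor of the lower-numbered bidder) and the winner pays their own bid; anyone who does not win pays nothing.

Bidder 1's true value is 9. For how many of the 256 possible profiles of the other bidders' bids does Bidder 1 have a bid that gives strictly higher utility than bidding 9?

16

Others bid (6, 6, 6, 6): truth gives 0; bid 6 gives 3 > 0. Violating.
Others bid (6, 6, 6, 7): truth gives 0; bid 7 gives 2 > 0. Violating.
Others bid (6, 6, 7, 6): truth gives 0; bid 7 gives 2 > 0. Violating.
Others bid (6, 6, 7, 7): truth gives 0; bid 7 gives 2 > 0. Violating.
Others bid (6, 6, 6, 9): truth gives 0; no alternative beats it.
Others bid (6, 6, 6, 11): truth gives 0; no alternative beats it.
(Checking all 256 profiles: 16 have a profitable deviation, 240 do not.)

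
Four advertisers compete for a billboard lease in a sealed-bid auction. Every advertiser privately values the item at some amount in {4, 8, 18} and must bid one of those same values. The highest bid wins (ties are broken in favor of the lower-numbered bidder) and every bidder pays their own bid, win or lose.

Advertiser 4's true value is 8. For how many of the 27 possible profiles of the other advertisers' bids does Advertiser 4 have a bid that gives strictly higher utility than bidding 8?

26

Others bid (4, 4, 8): truth gives -8; bid 4 gives -4 > -8. Violating.
Others bid (4, 4, 18): truth gives -8; bid 4 gives -4 > -8. Violating.
Others bid (4, 8, 4): truth gives -8; bid 4 gives -4 > -8. Violating.
Others bid (4, 8, 8): truth gives -8; bid 4 gives -4 > -8. Violating.
Others bid (4, 4, 4): truth gives 0; no alternative beats it.
(Checking all 27 profiles: 26 have a profitable deviation, 1 does not.)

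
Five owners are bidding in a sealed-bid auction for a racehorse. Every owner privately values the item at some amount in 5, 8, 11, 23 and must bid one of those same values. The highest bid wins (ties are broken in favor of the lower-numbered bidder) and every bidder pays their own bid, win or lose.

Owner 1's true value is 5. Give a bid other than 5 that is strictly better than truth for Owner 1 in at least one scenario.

8

Suppose Owner 2 bids 5, Owner 3 bids 5, Owner 4 bids 5 and Owner 5 bids 8.
Bid 5: loses but pays 5, utility -5.
Bid 8: wins, pays 8, utility 5 - 8 = -3.
So bidding 8 beats truth here (-3 > -5).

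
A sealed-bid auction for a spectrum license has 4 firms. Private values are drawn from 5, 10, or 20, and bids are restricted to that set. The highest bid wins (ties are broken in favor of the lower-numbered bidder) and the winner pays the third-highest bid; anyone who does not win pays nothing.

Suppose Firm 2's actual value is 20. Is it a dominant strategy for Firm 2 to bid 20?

Check each profile of the others' bids and compare truth against every alternative bid.
Others bid (5, 5, 20): truth gives 15, best alternative gives 0.
Others bid (5, 20, 5): truth gives 15, best alternative gives 0.
Others bid (10, 5, 5): truth gives 15, best alternative gives 0.
Others bid (5, 10, 20): truth gives 10, best alternative gives 0.
Others bid (5, 20, 10): truth gives 10, best alternative gives 0.
Others bid (10, 5, 10): truth gives 10, best alternative gives 0.
(Remaining 21 profiles checked similarly; truth is weakly best in each.)
In every case the truthful bid is at least as good as any alternative, so it is a dominant strategy.

Yes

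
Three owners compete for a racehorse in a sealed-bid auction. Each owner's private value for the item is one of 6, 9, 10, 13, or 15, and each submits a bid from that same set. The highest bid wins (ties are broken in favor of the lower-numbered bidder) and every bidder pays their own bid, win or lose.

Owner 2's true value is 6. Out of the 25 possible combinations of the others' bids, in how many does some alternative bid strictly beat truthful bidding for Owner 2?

Others bid (6, 6): truth gives -6; bid 9 gives -3 > -6. Violating.
Others bid (6, 9): truth gives -6; bid 9 gives -3 > -6. Violating.
Others bid (6, 10): truth gives -6; bid 10 gives -4 > -6. Violating.
Others bid (9, 6): truth gives -6; bid 10 gives -4 > -6. Violating.
Others bid (6, 13): truth gives -6; no alternative beats it.
Others bid (6, 15): truth gives -6; no alternative beats it.
(Checking all 25 profiles: 6 have a profitable deviation, 19 do not.)

6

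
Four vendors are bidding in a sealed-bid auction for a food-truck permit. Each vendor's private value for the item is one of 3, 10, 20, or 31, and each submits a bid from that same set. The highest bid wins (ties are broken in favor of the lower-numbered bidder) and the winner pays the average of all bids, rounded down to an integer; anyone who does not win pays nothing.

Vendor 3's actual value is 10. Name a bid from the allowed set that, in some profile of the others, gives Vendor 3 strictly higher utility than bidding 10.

Suppose Vendor 1 bids 3, Vendor 2 bids 10 and Vendor 4 bids 3.
Bid 10: loses, pays 0, utility 0.
Bid 20: wins, pays 9, utility 10 - 9 = 1.
So bidding 20 beats truth here (1 > 0).

20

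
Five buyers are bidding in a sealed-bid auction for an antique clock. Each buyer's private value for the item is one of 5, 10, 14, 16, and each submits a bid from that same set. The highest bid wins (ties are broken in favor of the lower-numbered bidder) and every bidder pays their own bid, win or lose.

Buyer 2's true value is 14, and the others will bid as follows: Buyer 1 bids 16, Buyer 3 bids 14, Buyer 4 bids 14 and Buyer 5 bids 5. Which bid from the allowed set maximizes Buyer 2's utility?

5

Bid 5: loses but pays 5, utility -5.
Bid 10: loses but pays 10, utility -10.
Bid 14: loses but pays 14, utility -14.
Bid 16: loses but pays 16, utility -16.
The best choice is 5 with utility -5.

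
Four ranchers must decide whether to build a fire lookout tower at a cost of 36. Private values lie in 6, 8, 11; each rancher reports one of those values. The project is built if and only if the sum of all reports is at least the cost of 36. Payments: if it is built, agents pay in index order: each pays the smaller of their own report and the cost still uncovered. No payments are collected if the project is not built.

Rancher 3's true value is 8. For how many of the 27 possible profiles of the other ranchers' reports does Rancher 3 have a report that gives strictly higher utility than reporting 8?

Others report (8, 11, 11): truth gives 0; report 6 gives 2 > 0. Violating.
Others report (11, 8, 11): truth gives 0; report 6 gives 2 > 0. Violating.
Others report (11, 11, 8): truth gives 0; report 6 gives 2 > 0. Violating.
Others report (11, 11, 11): truth gives 0; report 6 gives 2 > 0. Violating.
Others report (6, 6, 6): truth gives 0; no alternative beats it.
Others report (6, 6, 8): truth gives 0; no alternative beats it.
(Checking all 27 profiles: 4 have a profitable deviation, 23 do not.)

4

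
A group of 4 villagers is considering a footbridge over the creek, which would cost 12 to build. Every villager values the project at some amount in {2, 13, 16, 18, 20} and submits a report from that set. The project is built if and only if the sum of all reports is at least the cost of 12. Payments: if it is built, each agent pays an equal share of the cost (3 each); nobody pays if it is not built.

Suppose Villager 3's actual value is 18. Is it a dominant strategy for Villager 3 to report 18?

Check each profile of the others' reports and compare truth against every alternative report.
Others report (2, 2, 2): truth gives 15, best alternative gives 15.
Others report (2, 2, 13): truth gives 15, best alternative gives 15.
Others report (2, 2, 16): truth gives 15, best alternative gives 15.
Others report (2, 2, 18): truth gives 15, best alternative gives 15.
Others report (2, 2, 20): truth gives 15, best alternative gives 15.
Others report (2, 13, 2): truth gives 15, best alternative gives 15.
(Remaining 119 profiles checked similarly; truth is weakly best in each.)
In every case the truthful report is at least as good as any alternative, so it is a dominant strategy.

Yes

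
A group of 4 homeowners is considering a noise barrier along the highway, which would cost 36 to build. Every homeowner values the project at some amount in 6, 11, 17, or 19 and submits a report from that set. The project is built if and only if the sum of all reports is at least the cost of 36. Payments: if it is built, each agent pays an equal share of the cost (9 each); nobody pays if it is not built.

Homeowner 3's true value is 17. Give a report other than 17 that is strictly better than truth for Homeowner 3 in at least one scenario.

Suppose Homeowner 1 reports 6, Homeowner 2 reports 6 and Homeowner 4 reports 6.
Report 17: project not built, utility 0.
Report 19: project built, pays 9, utility 17 - 9 = 8.
So reporting 19 beats truth here (8 > 0).

19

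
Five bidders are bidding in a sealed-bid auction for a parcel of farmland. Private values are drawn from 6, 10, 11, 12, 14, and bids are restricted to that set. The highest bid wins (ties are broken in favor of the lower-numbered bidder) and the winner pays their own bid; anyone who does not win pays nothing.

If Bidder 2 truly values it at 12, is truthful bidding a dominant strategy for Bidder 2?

No

Consider the case where Bidder 1 bids 6, Bidder 3 bids 6, Bidder 4 bids 6 and Bidder 5 bids 6.
Truthful bid 12: wins, pays 12, utility 12 - 12 = 0.
Bid 10 instead: wins, pays 10, utility 12 - 10 = 2.
Since 2 > 0, bidding 10 is strictly better here, so truthful bidding is not dominant.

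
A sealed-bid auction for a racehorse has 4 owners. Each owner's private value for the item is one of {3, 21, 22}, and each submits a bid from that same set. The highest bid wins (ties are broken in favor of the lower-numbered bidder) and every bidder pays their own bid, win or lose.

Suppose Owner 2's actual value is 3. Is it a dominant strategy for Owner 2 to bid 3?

Check each profile of the others' bids and compare truth against every alternative bid.
Others bid (22, 3, 3): truth gives -3, best alternative gives -21.
Others bid (22, 3, 21): truth gives -3, best alternative gives -21.
Others bid (22, 3, 22): truth gives -3, best alternative gives -21.
Others bid (22, 21, 3): truth gives -3, best alternative gives -21.
Others bid (22, 21, 21): truth gives -3, best alternative gives -21.
Others bid (22, 21, 22): truth gives -3, best alternative gives -21.
(Remaining 21 profiles checked similarly; truth is weakly best in each.)
In every case the truthful bid is at least as good as any alternative, so it is a dominant strategy.

Yes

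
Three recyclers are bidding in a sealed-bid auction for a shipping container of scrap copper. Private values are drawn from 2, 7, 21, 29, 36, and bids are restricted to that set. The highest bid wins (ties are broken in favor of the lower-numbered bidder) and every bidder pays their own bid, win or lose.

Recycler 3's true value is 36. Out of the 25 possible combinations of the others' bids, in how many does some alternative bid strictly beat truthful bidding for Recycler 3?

18

Others bid (2, 2): truth gives 0; bid 7 gives 29 > 0. Violating.
Others bid (2, 7): truth gives 0; bid 21 gives 15 > 0. Violating.
Others bid (2, 21): truth gives 0; bid 29 gives 7 > 0. Violating.
Others bid (2, 36): truth gives -36; bid 2 gives -2 > -36. Violating.
Others bid (2, 29): truth gives 0; no alternative beats it.
Others bid (7, 29): truth gives 0; no alternative beats it.
(Checking all 25 profiles: 18 have a profitable deviation, 7 do not.)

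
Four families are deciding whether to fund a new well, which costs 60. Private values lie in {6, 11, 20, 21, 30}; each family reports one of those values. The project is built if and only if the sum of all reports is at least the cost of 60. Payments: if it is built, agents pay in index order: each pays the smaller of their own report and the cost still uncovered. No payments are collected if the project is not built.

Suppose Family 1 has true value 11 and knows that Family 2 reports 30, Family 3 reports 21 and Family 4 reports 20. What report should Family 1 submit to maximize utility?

Report 6: project built, pays 6, utility 11 - 6 = 5.
Report 11: project built, pays 11, utility 11 - 11 = 0.
Report 20: project built, pays 20, utility 11 - 20 = -9.
Report 21: project built, pays 21, utility 11 - 21 = -10.
Report 30: project built, pays 30, utility 11 - 30 = -19.
The best choice is 6 with utility 5.

6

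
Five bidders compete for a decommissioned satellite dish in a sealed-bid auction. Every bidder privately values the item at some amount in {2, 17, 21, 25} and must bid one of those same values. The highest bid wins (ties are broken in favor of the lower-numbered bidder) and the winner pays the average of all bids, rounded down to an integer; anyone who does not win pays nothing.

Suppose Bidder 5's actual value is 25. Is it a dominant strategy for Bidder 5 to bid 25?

Consider the case where Bidder 1 bids 2, Bidder 2 bids 2, Bidder 3 bids 2 and Bidder 4 bids 2.
Truthful bid 25: wins, pays 6, utility 25 - 6 = 19.
Bid 17 instead: wins, pays 5, utility 25 - 5 = 20.
Since 20 > 19, bidding 17 is strictly better here, so truthful bidding is not dominant.

No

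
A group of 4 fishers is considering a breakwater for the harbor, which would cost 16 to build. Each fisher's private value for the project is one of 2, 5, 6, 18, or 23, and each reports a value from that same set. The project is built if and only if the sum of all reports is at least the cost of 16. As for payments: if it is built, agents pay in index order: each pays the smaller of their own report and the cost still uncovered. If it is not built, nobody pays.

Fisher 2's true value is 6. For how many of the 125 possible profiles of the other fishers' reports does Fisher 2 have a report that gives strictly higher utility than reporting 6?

68

Others report (2, 2, 18): truth gives 0; report 2 gives 4 > 0. Violating.
Others report (2, 2, 23): truth gives 0; report 2 gives 4 > 0. Violating.
Others report (2, 5, 5): truth gives 0; report 5 gives 1 > 0. Violating.
Others report (2, 5, 6): truth gives 0; report 5 gives 1 > 0. Violating.
Others report (2, 2, 2): truth gives 0; no alternative beats it.
Others report (2, 2, 5): truth gives 0; no alternative beats it.
(Checking all 125 profiles: 68 have a profitable deviation, 57 do not.)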